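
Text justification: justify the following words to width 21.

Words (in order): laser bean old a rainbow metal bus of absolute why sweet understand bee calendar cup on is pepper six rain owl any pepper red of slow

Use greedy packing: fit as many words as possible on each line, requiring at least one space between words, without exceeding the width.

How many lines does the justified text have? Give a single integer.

Line 1: ['laser', 'bean', 'old', 'a'] (min_width=16, slack=5)
Line 2: ['rainbow', 'metal', 'bus', 'of'] (min_width=20, slack=1)
Line 3: ['absolute', 'why', 'sweet'] (min_width=18, slack=3)
Line 4: ['understand', 'bee'] (min_width=14, slack=7)
Line 5: ['calendar', 'cup', 'on', 'is'] (min_width=18, slack=3)
Line 6: ['pepper', 'six', 'rain', 'owl'] (min_width=19, slack=2)
Line 7: ['any', 'pepper', 'red', 'of'] (min_width=17, slack=4)
Line 8: ['slow'] (min_width=4, slack=17)
Total lines: 8

Answer: 8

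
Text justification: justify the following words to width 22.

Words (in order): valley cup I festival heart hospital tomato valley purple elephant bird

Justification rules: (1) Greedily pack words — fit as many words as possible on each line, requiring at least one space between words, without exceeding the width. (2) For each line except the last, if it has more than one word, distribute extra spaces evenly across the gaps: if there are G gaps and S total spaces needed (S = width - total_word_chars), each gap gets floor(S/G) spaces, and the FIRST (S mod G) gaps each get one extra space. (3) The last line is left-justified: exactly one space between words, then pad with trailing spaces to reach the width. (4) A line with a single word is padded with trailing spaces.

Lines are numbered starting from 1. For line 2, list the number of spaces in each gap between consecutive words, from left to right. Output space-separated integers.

Answer: 2 1

Derivation:
Line 1: ['valley', 'cup', 'I', 'festival'] (min_width=21, slack=1)
Line 2: ['heart', 'hospital', 'tomato'] (min_width=21, slack=1)
Line 3: ['valley', 'purple', 'elephant'] (min_width=22, slack=0)
Line 4: ['bird'] (min_width=4, slack=18)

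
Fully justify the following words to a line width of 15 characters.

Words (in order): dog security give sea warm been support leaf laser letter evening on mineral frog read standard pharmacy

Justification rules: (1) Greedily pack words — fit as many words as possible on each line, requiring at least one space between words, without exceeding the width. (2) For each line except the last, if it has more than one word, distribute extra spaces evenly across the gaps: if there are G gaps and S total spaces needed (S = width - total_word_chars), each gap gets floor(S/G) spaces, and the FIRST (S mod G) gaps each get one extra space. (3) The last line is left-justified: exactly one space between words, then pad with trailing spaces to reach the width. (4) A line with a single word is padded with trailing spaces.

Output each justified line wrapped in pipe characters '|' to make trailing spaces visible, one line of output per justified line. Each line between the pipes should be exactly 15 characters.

Answer: |dog    security|
|give  sea  warm|
|been    support|
|leaf      laser|
|letter  evening|
|on mineral frog|
|read   standard|
|pharmacy       |

Derivation:
Line 1: ['dog', 'security'] (min_width=12, slack=3)
Line 2: ['give', 'sea', 'warm'] (min_width=13, slack=2)
Line 3: ['been', 'support'] (min_width=12, slack=3)
Line 4: ['leaf', 'laser'] (min_width=10, slack=5)
Line 5: ['letter', 'evening'] (min_width=14, slack=1)
Line 6: ['on', 'mineral', 'frog'] (min_width=15, slack=0)
Line 7: ['read', 'standard'] (min_width=13, slack=2)
Line 8: ['pharmacy'] (min_width=8, slack=7)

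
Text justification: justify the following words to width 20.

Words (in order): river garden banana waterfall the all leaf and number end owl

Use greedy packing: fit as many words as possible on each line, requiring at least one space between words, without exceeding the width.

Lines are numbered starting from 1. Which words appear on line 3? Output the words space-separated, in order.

Line 1: ['river', 'garden', 'banana'] (min_width=19, slack=1)
Line 2: ['waterfall', 'the', 'all'] (min_width=17, slack=3)
Line 3: ['leaf', 'and', 'number', 'end'] (min_width=19, slack=1)
Line 4: ['owl'] (min_width=3, slack=17)

Answer: leaf and number end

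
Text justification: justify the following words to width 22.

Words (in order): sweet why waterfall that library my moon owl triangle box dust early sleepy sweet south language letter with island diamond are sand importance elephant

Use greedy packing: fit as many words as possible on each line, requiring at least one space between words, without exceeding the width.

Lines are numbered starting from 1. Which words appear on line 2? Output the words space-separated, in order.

Answer: that library my moon

Derivation:
Line 1: ['sweet', 'why', 'waterfall'] (min_width=19, slack=3)
Line 2: ['that', 'library', 'my', 'moon'] (min_width=20, slack=2)
Line 3: ['owl', 'triangle', 'box', 'dust'] (min_width=21, slack=1)
Line 4: ['early', 'sleepy', 'sweet'] (min_width=18, slack=4)
Line 5: ['south', 'language', 'letter'] (min_width=21, slack=1)
Line 6: ['with', 'island', 'diamond'] (min_width=19, slack=3)
Line 7: ['are', 'sand', 'importance'] (min_width=19, slack=3)
Line 8: ['elephant'] (min_width=8, slack=14)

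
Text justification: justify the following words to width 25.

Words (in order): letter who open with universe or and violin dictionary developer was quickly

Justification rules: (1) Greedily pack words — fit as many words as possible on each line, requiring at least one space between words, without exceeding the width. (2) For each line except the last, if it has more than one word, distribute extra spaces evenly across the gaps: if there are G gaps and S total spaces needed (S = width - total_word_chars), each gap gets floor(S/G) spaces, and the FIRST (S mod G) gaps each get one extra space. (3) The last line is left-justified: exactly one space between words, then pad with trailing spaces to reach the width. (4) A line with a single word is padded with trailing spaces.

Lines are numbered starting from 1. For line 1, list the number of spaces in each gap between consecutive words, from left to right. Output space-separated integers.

Line 1: ['letter', 'who', 'open', 'with'] (min_width=20, slack=5)
Line 2: ['universe', 'or', 'and', 'violin'] (min_width=22, slack=3)
Line 3: ['dictionary', 'developer', 'was'] (min_width=24, slack=1)
Line 4: ['quickly'] (min_width=7, slack=18)

Answer: 3 3 2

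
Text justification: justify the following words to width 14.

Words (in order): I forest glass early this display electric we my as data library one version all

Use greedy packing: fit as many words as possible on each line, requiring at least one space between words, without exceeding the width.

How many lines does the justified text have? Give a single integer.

Line 1: ['I', 'forest', 'glass'] (min_width=14, slack=0)
Line 2: ['early', 'this'] (min_width=10, slack=4)
Line 3: ['display'] (min_width=7, slack=7)
Line 4: ['electric', 'we', 'my'] (min_width=14, slack=0)
Line 5: ['as', 'data'] (min_width=7, slack=7)
Line 6: ['library', 'one'] (min_width=11, slack=3)
Line 7: ['version', 'all'] (min_width=11, slack=3)
Total lines: 7

Answer: 7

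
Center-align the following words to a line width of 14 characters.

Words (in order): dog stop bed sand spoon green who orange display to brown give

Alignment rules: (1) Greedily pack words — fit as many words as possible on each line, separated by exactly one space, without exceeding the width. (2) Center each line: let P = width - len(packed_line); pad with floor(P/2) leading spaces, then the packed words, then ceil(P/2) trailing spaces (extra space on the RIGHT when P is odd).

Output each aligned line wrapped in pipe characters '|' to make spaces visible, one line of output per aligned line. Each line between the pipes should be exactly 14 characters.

Answer: | dog stop bed |
|  sand spoon  |
|  green who   |
|orange display|
|to brown give |

Derivation:
Line 1: ['dog', 'stop', 'bed'] (min_width=12, slack=2)
Line 2: ['sand', 'spoon'] (min_width=10, slack=4)
Line 3: ['green', 'who'] (min_width=9, slack=5)
Line 4: ['orange', 'display'] (min_width=14, slack=0)
Line 5: ['to', 'brown', 'give'] (min_width=13, slack=1)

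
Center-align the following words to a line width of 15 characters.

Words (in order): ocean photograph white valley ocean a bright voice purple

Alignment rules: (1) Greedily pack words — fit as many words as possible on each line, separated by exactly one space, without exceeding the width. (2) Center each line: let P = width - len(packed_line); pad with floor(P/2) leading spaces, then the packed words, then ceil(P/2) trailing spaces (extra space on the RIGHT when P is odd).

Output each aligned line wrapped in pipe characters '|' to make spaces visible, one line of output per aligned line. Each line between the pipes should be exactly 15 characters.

Line 1: ['ocean'] (min_width=5, slack=10)
Line 2: ['photograph'] (min_width=10, slack=5)
Line 3: ['white', 'valley'] (min_width=12, slack=3)
Line 4: ['ocean', 'a', 'bright'] (min_width=14, slack=1)
Line 5: ['voice', 'purple'] (min_width=12, slack=3)

Answer: |     ocean     |
|  photograph   |
| white valley  |
|ocean a bright |
| voice purple  |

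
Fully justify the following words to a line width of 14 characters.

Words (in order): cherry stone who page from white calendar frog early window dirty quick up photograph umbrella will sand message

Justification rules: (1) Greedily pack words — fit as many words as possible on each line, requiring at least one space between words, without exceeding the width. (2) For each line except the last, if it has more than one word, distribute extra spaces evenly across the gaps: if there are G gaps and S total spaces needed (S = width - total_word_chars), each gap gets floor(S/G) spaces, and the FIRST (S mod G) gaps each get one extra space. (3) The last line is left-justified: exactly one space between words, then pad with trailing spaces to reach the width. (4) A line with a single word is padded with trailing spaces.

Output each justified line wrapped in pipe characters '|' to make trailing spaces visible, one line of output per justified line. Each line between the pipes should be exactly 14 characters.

Line 1: ['cherry', 'stone'] (min_width=12, slack=2)
Line 2: ['who', 'page', 'from'] (min_width=13, slack=1)
Line 3: ['white', 'calendar'] (min_width=14, slack=0)
Line 4: ['frog', 'early'] (min_width=10, slack=4)
Line 5: ['window', 'dirty'] (min_width=12, slack=2)
Line 6: ['quick', 'up'] (min_width=8, slack=6)
Line 7: ['photograph'] (min_width=10, slack=4)
Line 8: ['umbrella', 'will'] (min_width=13, slack=1)
Line 9: ['sand', 'message'] (min_width=12, slack=2)

Answer: |cherry   stone|
|who  page from|
|white calendar|
|frog     early|
|window   dirty|
|quick       up|
|photograph    |
|umbrella  will|
|sand message  |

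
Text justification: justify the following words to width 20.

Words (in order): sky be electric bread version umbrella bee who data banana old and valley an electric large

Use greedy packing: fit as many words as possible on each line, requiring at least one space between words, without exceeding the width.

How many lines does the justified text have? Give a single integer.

Answer: 6

Derivation:
Line 1: ['sky', 'be', 'electric'] (min_width=15, slack=5)
Line 2: ['bread', 'version'] (min_width=13, slack=7)
Line 3: ['umbrella', 'bee', 'who'] (min_width=16, slack=4)
Line 4: ['data', 'banana', 'old', 'and'] (min_width=19, slack=1)
Line 5: ['valley', 'an', 'electric'] (min_width=18, slack=2)
Line 6: ['large'] (min_width=5, slack=15)
Total lines: 6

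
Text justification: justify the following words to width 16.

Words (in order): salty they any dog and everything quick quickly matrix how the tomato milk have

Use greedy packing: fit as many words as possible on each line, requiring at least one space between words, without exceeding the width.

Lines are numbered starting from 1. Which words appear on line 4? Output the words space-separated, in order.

Line 1: ['salty', 'they', 'any'] (min_width=14, slack=2)
Line 2: ['dog', 'and'] (min_width=7, slack=9)
Line 3: ['everything', 'quick'] (min_width=16, slack=0)
Line 4: ['quickly', 'matrix'] (min_width=14, slack=2)
Line 5: ['how', 'the', 'tomato'] (min_width=14, slack=2)
Line 6: ['milk', 'have'] (min_width=9, slack=7)

Answer: quickly matrix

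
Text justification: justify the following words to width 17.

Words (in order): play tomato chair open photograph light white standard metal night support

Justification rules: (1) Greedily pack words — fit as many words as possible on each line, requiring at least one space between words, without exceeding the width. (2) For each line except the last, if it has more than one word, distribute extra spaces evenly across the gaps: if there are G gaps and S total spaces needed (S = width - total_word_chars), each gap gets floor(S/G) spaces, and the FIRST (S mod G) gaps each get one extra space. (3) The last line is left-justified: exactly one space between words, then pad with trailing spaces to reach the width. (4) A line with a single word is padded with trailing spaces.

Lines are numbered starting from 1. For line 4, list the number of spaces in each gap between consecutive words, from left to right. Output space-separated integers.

Line 1: ['play', 'tomato', 'chair'] (min_width=17, slack=0)
Line 2: ['open', 'photograph'] (min_width=15, slack=2)
Line 3: ['light', 'white'] (min_width=11, slack=6)
Line 4: ['standard', 'metal'] (min_width=14, slack=3)
Line 5: ['night', 'support'] (min_width=13, slack=4)

Answer: 4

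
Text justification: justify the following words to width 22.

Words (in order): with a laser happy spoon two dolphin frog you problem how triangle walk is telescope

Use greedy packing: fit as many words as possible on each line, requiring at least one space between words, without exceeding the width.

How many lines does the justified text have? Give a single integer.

Line 1: ['with', 'a', 'laser', 'happy'] (min_width=18, slack=4)
Line 2: ['spoon', 'two', 'dolphin', 'frog'] (min_width=22, slack=0)
Line 3: ['you', 'problem', 'how'] (min_width=15, slack=7)
Line 4: ['triangle', 'walk', 'is'] (min_width=16, slack=6)
Line 5: ['telescope'] (min_width=9, slack=13)
Total lines: 5

Answer: 5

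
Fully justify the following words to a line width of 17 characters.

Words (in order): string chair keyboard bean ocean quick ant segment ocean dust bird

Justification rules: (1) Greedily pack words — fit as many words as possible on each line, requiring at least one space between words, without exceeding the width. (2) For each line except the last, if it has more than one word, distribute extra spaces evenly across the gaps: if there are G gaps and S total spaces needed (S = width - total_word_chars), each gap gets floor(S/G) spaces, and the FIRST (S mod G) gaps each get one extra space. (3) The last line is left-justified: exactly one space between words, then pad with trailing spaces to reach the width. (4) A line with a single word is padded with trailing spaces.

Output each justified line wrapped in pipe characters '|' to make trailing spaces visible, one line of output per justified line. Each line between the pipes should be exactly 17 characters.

Line 1: ['string', 'chair'] (min_width=12, slack=5)
Line 2: ['keyboard', 'bean'] (min_width=13, slack=4)
Line 3: ['ocean', 'quick', 'ant'] (min_width=15, slack=2)
Line 4: ['segment', 'ocean'] (min_width=13, slack=4)
Line 5: ['dust', 'bird'] (min_width=9, slack=8)

Answer: |string      chair|
|keyboard     bean|
|ocean  quick  ant|
|segment     ocean|
|dust bird        |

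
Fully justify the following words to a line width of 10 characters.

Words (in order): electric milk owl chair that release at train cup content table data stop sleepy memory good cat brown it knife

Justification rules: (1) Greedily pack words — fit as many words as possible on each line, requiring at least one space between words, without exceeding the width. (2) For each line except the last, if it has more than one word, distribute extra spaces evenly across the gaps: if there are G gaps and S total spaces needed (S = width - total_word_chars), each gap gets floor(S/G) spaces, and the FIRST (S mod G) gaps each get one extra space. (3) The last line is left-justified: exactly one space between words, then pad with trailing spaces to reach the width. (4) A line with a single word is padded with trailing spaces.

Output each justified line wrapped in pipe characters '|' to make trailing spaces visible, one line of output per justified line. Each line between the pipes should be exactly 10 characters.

Line 1: ['electric'] (min_width=8, slack=2)
Line 2: ['milk', 'owl'] (min_width=8, slack=2)
Line 3: ['chair', 'that'] (min_width=10, slack=0)
Line 4: ['release', 'at'] (min_width=10, slack=0)
Line 5: ['train', 'cup'] (min_width=9, slack=1)
Line 6: ['content'] (min_width=7, slack=3)
Line 7: ['table', 'data'] (min_width=10, slack=0)
Line 8: ['stop'] (min_width=4, slack=6)
Line 9: ['sleepy'] (min_width=6, slack=4)
Line 10: ['memory'] (min_width=6, slack=4)
Line 11: ['good', 'cat'] (min_width=8, slack=2)
Line 12: ['brown', 'it'] (min_width=8, slack=2)
Line 13: ['knife'] (min_width=5, slack=5)

Answer: |electric  |
|milk   owl|
|chair that|
|release at|
|train  cup|
|content   |
|table data|
|stop      |
|sleepy    |
|memory    |
|good   cat|
|brown   it|
|knife     |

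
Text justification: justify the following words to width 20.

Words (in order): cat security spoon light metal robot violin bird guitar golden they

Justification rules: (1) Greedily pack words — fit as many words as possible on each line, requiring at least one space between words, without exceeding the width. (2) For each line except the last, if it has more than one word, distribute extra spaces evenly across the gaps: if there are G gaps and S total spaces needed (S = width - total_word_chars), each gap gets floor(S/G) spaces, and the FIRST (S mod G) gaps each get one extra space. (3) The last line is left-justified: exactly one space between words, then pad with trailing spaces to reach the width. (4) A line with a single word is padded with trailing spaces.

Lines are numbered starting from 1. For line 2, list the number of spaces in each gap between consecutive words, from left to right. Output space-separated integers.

Line 1: ['cat', 'security', 'spoon'] (min_width=18, slack=2)
Line 2: ['light', 'metal', 'robot'] (min_width=17, slack=3)
Line 3: ['violin', 'bird', 'guitar'] (min_width=18, slack=2)
Line 4: ['golden', 'they'] (min_width=11, slack=9)

Answer: 3 2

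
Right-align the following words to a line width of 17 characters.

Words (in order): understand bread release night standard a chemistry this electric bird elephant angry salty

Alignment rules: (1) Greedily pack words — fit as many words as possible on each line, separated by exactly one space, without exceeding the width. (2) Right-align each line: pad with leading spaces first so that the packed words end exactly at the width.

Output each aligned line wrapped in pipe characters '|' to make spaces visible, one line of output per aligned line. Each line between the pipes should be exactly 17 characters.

Answer: | understand bread|
|    release night|
|       standard a|
|   chemistry this|
|    electric bird|
|   elephant angry|
|            salty|

Derivation:
Line 1: ['understand', 'bread'] (min_width=16, slack=1)
Line 2: ['release', 'night'] (min_width=13, slack=4)
Line 3: ['standard', 'a'] (min_width=10, slack=7)
Line 4: ['chemistry', 'this'] (min_width=14, slack=3)
Line 5: ['electric', 'bird'] (min_width=13, slack=4)
Line 6: ['elephant', 'angry'] (min_width=14, slack=3)
Line 7: ['salty'] (min_width=5, slack=12)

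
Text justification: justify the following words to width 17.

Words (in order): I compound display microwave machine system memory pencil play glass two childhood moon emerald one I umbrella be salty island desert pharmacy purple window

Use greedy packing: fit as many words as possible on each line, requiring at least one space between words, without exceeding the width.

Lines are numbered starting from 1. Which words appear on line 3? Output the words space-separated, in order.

Answer: machine system

Derivation:
Line 1: ['I', 'compound'] (min_width=10, slack=7)
Line 2: ['display', 'microwave'] (min_width=17, slack=0)
Line 3: ['machine', 'system'] (min_width=14, slack=3)
Line 4: ['memory', 'pencil'] (min_width=13, slack=4)
Line 5: ['play', 'glass', 'two'] (min_width=14, slack=3)
Line 6: ['childhood', 'moon'] (min_width=14, slack=3)
Line 7: ['emerald', 'one', 'I'] (min_width=13, slack=4)
Line 8: ['umbrella', 'be', 'salty'] (min_width=17, slack=0)
Line 9: ['island', 'desert'] (min_width=13, slack=4)
Line 10: ['pharmacy', 'purple'] (min_width=15, slack=2)
Line 11: ['window'] (min_width=6, slack=11)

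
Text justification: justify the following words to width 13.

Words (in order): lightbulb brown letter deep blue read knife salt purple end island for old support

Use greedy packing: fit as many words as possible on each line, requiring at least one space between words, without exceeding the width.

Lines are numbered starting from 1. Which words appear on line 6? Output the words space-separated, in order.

Line 1: ['lightbulb'] (min_width=9, slack=4)
Line 2: ['brown', 'letter'] (min_width=12, slack=1)
Line 3: ['deep', 'blue'] (min_width=9, slack=4)
Line 4: ['read', 'knife'] (min_width=10, slack=3)
Line 5: ['salt', 'purple'] (min_width=11, slack=2)
Line 6: ['end', 'island'] (min_width=10, slack=3)
Line 7: ['for', 'old'] (min_width=7, slack=6)
Line 8: ['support'] (min_width=7, slack=6)

Answer: end island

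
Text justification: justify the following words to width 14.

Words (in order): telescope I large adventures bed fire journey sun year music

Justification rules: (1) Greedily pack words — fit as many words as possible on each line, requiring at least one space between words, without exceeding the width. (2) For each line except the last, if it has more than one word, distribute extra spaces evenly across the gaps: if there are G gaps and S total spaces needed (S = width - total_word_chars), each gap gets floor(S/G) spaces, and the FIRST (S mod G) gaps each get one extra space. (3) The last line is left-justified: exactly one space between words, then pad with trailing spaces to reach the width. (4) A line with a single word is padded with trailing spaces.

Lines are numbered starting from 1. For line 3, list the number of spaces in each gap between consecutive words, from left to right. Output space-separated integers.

Answer: 1

Derivation:
Line 1: ['telescope', 'I'] (min_width=11, slack=3)
Line 2: ['large'] (min_width=5, slack=9)
Line 3: ['adventures', 'bed'] (min_width=14, slack=0)
Line 4: ['fire', 'journey'] (min_width=12, slack=2)
Line 5: ['sun', 'year', 'music'] (min_width=14, slack=0)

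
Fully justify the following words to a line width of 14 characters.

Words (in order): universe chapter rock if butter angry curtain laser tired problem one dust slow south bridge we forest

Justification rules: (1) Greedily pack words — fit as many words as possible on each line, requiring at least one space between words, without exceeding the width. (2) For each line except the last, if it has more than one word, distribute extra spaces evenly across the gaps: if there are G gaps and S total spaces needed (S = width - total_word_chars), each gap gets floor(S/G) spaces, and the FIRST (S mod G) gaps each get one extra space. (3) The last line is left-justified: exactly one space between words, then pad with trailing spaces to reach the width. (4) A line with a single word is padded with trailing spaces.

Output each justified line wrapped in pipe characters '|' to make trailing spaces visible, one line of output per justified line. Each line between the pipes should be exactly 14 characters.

Answer: |universe      |
|chapter   rock|
|if      butter|
|angry  curtain|
|laser    tired|
|problem    one|
|dust      slow|
|south   bridge|
|we forest     |

Derivation:
Line 1: ['universe'] (min_width=8, slack=6)
Line 2: ['chapter', 'rock'] (min_width=12, slack=2)
Line 3: ['if', 'butter'] (min_width=9, slack=5)
Line 4: ['angry', 'curtain'] (min_width=13, slack=1)
Line 5: ['laser', 'tired'] (min_width=11, slack=3)
Line 6: ['problem', 'one'] (min_width=11, slack=3)
Line 7: ['dust', 'slow'] (min_width=9, slack=5)
Line 8: ['south', 'bridge'] (min_width=12, slack=2)
Line 9: ['we', 'forest'] (min_width=9, slack=5)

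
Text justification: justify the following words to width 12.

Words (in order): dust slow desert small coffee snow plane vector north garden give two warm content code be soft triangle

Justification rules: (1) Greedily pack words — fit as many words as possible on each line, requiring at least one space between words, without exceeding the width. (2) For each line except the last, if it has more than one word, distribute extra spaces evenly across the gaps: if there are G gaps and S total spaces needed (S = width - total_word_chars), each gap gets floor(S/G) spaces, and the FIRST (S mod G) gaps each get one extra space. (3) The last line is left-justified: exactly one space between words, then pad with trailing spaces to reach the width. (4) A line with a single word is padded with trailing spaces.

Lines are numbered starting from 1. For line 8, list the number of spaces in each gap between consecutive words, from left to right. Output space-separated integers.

Answer: 1 1

Derivation:
Line 1: ['dust', 'slow'] (min_width=9, slack=3)
Line 2: ['desert', 'small'] (min_width=12, slack=0)
Line 3: ['coffee', 'snow'] (min_width=11, slack=1)
Line 4: ['plane', 'vector'] (min_width=12, slack=0)
Line 5: ['north', 'garden'] (min_width=12, slack=0)
Line 6: ['give', 'two'] (min_width=8, slack=4)
Line 7: ['warm', 'content'] (min_width=12, slack=0)
Line 8: ['code', 'be', 'soft'] (min_width=12, slack=0)
Line 9: ['triangle'] (min_width=8, slack=4)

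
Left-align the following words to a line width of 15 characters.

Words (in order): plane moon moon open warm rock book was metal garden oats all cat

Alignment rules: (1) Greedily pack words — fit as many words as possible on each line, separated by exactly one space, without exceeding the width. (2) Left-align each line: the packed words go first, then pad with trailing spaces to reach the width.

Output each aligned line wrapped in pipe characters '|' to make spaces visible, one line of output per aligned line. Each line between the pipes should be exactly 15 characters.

Line 1: ['plane', 'moon', 'moon'] (min_width=15, slack=0)
Line 2: ['open', 'warm', 'rock'] (min_width=14, slack=1)
Line 3: ['book', 'was', 'metal'] (min_width=14, slack=1)
Line 4: ['garden', 'oats', 'all'] (min_width=15, slack=0)
Line 5: ['cat'] (min_width=3, slack=12)

Answer: |plane moon moon|
|open warm rock |
|book was metal |
|garden oats all|
|cat            |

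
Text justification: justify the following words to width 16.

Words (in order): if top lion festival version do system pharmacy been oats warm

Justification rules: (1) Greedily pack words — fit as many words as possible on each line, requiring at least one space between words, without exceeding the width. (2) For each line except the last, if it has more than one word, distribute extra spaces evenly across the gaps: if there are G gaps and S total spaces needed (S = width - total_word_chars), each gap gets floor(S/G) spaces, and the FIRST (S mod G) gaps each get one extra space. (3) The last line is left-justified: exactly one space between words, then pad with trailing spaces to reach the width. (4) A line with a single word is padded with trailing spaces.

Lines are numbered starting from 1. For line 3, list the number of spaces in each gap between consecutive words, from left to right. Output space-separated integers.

Line 1: ['if', 'top', 'lion'] (min_width=11, slack=5)
Line 2: ['festival', 'version'] (min_width=16, slack=0)
Line 3: ['do', 'system'] (min_width=9, slack=7)
Line 4: ['pharmacy', 'been'] (min_width=13, slack=3)
Line 5: ['oats', 'warm'] (min_width=9, slack=7)

Answer: 8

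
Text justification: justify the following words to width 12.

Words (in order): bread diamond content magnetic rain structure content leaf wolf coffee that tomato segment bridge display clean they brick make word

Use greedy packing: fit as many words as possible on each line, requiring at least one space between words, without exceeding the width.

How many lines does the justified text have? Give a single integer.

Line 1: ['bread'] (min_width=5, slack=7)
Line 2: ['diamond'] (min_width=7, slack=5)
Line 3: ['content'] (min_width=7, slack=5)
Line 4: ['magnetic'] (min_width=8, slack=4)
Line 5: ['rain'] (min_width=4, slack=8)
Line 6: ['structure'] (min_width=9, slack=3)
Line 7: ['content', 'leaf'] (min_width=12, slack=0)
Line 8: ['wolf', 'coffee'] (min_width=11, slack=1)
Line 9: ['that', 'tomato'] (min_width=11, slack=1)
Line 10: ['segment'] (min_width=7, slack=5)
Line 11: ['bridge'] (min_width=6, slack=6)
Line 12: ['display'] (min_width=7, slack=5)
Line 13: ['clean', 'they'] (min_width=10, slack=2)
Line 14: ['brick', 'make'] (min_width=10, slack=2)
Line 15: ['word'] (min_width=4, slack=8)
Total lines: 15

Answer: 15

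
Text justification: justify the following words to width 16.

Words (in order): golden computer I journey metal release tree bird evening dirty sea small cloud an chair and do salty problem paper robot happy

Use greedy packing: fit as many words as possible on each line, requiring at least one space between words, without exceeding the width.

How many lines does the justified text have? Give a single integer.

Answer: 9

Derivation:
Line 1: ['golden', 'computer'] (min_width=15, slack=1)
Line 2: ['I', 'journey', 'metal'] (min_width=15, slack=1)
Line 3: ['release', 'tree'] (min_width=12, slack=4)
Line 4: ['bird', 'evening'] (min_width=12, slack=4)
Line 5: ['dirty', 'sea', 'small'] (min_width=15, slack=1)
Line 6: ['cloud', 'an', 'chair'] (min_width=14, slack=2)
Line 7: ['and', 'do', 'salty'] (min_width=12, slack=4)
Line 8: ['problem', 'paper'] (min_width=13, slack=3)
Line 9: ['robot', 'happy'] (min_width=11, slack=5)
Total lines: 9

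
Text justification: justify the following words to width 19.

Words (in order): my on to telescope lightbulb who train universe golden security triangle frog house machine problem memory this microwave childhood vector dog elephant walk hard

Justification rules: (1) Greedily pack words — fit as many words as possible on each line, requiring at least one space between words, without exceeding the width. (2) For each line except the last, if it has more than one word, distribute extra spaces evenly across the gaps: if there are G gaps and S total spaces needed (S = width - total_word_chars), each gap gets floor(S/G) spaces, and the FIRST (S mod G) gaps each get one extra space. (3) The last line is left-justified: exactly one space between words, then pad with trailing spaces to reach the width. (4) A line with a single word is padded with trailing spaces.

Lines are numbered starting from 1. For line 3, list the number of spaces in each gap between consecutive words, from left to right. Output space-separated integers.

Line 1: ['my', 'on', 'to', 'telescope'] (min_width=18, slack=1)
Line 2: ['lightbulb', 'who', 'train'] (min_width=19, slack=0)
Line 3: ['universe', 'golden'] (min_width=15, slack=4)
Line 4: ['security', 'triangle'] (min_width=17, slack=2)
Line 5: ['frog', 'house', 'machine'] (min_width=18, slack=1)
Line 6: ['problem', 'memory', 'this'] (min_width=19, slack=0)
Line 7: ['microwave', 'childhood'] (min_width=19, slack=0)
Line 8: ['vector', 'dog', 'elephant'] (min_width=19, slack=0)
Line 9: ['walk', 'hard'] (min_width=9, slack=10)

Answer: 5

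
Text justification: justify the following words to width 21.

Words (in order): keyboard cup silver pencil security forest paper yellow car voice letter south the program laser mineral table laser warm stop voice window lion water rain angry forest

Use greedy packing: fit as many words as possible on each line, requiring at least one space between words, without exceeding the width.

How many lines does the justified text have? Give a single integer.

Answer: 9

Derivation:
Line 1: ['keyboard', 'cup', 'silver'] (min_width=19, slack=2)
Line 2: ['pencil', 'security'] (min_width=15, slack=6)
Line 3: ['forest', 'paper', 'yellow'] (min_width=19, slack=2)
Line 4: ['car', 'voice', 'letter'] (min_width=16, slack=5)
Line 5: ['south', 'the', 'program'] (min_width=17, slack=4)
Line 6: ['laser', 'mineral', 'table'] (min_width=19, slack=2)
Line 7: ['laser', 'warm', 'stop', 'voice'] (min_width=21, slack=0)
Line 8: ['window', 'lion', 'water'] (min_width=17, slack=4)
Line 9: ['rain', 'angry', 'forest'] (min_width=17, slack=4)
Total lines: 9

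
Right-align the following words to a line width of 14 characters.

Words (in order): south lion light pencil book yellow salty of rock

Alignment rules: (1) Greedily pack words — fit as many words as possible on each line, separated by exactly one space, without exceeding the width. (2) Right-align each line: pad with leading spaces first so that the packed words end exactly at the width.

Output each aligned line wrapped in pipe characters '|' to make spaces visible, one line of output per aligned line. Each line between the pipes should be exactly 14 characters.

Answer: |    south lion|
|  light pencil|
|   book yellow|
| salty of rock|

Derivation:
Line 1: ['south', 'lion'] (min_width=10, slack=4)
Line 2: ['light', 'pencil'] (min_width=12, slack=2)
Line 3: ['book', 'yellow'] (min_width=11, slack=3)
Line 4: ['salty', 'of', 'rock'] (min_width=13, slack=1)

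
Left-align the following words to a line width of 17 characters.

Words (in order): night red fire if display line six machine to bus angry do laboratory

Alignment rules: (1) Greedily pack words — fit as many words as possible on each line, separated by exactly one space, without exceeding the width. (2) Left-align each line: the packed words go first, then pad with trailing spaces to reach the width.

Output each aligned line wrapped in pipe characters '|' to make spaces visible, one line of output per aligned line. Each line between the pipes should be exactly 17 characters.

Answer: |night red fire if|
|display line six |
|machine to bus   |
|angry do         |
|laboratory       |

Derivation:
Line 1: ['night', 'red', 'fire', 'if'] (min_width=17, slack=0)
Line 2: ['display', 'line', 'six'] (min_width=16, slack=1)
Line 3: ['machine', 'to', 'bus'] (min_width=14, slack=3)
Line 4: ['angry', 'do'] (min_width=8, slack=9)
Line 5: ['laboratory'] (min_width=10, slack=7)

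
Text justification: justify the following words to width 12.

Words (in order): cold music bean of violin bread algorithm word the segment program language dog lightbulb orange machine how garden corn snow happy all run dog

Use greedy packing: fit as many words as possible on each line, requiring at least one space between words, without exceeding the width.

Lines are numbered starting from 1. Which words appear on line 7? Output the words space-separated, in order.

Line 1: ['cold', 'music'] (min_width=10, slack=2)
Line 2: ['bean', 'of'] (min_width=7, slack=5)
Line 3: ['violin', 'bread'] (min_width=12, slack=0)
Line 4: ['algorithm'] (min_width=9, slack=3)
Line 5: ['word', 'the'] (min_width=8, slack=4)
Line 6: ['segment'] (min_width=7, slack=5)
Line 7: ['program'] (min_width=7, slack=5)
Line 8: ['language', 'dog'] (min_width=12, slack=0)
Line 9: ['lightbulb'] (min_width=9, slack=3)
Line 10: ['orange'] (min_width=6, slack=6)
Line 11: ['machine', 'how'] (min_width=11, slack=1)
Line 12: ['garden', 'corn'] (min_width=11, slack=1)
Line 13: ['snow', 'happy'] (min_width=10, slack=2)
Line 14: ['all', 'run', 'dog'] (min_width=11, slack=1)

Answer: program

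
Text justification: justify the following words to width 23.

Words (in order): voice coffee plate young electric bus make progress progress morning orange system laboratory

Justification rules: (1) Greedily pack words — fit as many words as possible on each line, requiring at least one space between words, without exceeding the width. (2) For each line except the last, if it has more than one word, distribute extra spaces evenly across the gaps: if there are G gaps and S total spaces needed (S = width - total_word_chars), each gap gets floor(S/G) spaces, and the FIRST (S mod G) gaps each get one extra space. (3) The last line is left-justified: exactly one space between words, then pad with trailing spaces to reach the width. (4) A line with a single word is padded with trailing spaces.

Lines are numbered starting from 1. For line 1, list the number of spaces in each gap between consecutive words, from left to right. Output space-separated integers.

Answer: 4 3

Derivation:
Line 1: ['voice', 'coffee', 'plate'] (min_width=18, slack=5)
Line 2: ['young', 'electric', 'bus', 'make'] (min_width=23, slack=0)
Line 3: ['progress', 'progress'] (min_width=17, slack=6)
Line 4: ['morning', 'orange', 'system'] (min_width=21, slack=2)
Line 5: ['laboratory'] (min_width=10, slack=13)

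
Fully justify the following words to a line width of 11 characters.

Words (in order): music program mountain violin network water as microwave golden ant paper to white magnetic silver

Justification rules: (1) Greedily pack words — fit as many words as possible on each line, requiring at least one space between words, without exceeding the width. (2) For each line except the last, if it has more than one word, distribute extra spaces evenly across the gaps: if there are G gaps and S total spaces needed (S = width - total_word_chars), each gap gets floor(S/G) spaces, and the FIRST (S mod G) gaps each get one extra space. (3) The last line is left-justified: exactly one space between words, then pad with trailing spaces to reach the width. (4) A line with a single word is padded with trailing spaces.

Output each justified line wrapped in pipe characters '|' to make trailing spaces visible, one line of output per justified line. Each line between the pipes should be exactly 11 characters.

Line 1: ['music'] (min_width=5, slack=6)
Line 2: ['program'] (min_width=7, slack=4)
Line 3: ['mountain'] (min_width=8, slack=3)
Line 4: ['violin'] (min_width=6, slack=5)
Line 5: ['network'] (min_width=7, slack=4)
Line 6: ['water', 'as'] (min_width=8, slack=3)
Line 7: ['microwave'] (min_width=9, slack=2)
Line 8: ['golden', 'ant'] (min_width=10, slack=1)
Line 9: ['paper', 'to'] (min_width=8, slack=3)
Line 10: ['white'] (min_width=5, slack=6)
Line 11: ['magnetic'] (min_width=8, slack=3)
Line 12: ['silver'] (min_width=6, slack=5)

Answer: |music      |
|program    |
|mountain   |
|violin     |
|network    |
|water    as|
|microwave  |
|golden  ant|
|paper    to|
|white      |
|magnetic   |
|silver     |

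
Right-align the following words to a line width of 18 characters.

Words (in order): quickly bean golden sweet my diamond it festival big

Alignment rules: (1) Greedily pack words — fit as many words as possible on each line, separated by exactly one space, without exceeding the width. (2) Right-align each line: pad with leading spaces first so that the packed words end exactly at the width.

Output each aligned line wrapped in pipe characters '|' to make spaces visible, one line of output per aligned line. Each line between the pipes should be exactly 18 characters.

Line 1: ['quickly', 'bean'] (min_width=12, slack=6)
Line 2: ['golden', 'sweet', 'my'] (min_width=15, slack=3)
Line 3: ['diamond', 'it'] (min_width=10, slack=8)
Line 4: ['festival', 'big'] (min_width=12, slack=6)

Answer: |      quickly bean|
|   golden sweet my|
|        diamond it|
|      festival big|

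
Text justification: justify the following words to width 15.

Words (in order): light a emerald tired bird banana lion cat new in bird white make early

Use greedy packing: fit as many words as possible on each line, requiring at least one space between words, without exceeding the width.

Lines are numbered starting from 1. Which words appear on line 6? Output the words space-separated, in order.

Line 1: ['light', 'a', 'emerald'] (min_width=15, slack=0)
Line 2: ['tired', 'bird'] (min_width=10, slack=5)
Line 3: ['banana', 'lion', 'cat'] (min_width=15, slack=0)
Line 4: ['new', 'in', 'bird'] (min_width=11, slack=4)
Line 5: ['white', 'make'] (min_width=10, slack=5)
Line 6: ['early'] (min_width=5, slack=10)

Answer: early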